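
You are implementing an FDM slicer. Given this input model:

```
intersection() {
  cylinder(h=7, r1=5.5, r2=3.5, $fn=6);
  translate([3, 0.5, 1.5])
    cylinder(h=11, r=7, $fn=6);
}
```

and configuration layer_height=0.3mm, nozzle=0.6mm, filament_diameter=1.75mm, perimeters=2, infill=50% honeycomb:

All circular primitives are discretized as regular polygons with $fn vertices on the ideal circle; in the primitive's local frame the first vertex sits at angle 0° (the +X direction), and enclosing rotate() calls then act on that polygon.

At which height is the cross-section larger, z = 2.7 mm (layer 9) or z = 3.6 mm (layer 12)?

Layer 9 (z = 2.7): the cone (r1=5.5→r2=3.5) has section circumradius 4.729 here — a regular 6-gon (area = (6/2)·4.729²·sin(360°/6) = 58.09 mm²); the cylinder at (3, 0.5): section is a regular 6-gon, circumradius r=7 (area = (6/2)·7.000²·sin(360°/6) = 127.31 mm²); Keeping only the common overlap: the r=7 cylinder at (3, 0.5) partially overlaps the cone; clipping to the common part keeps 51.98 mm² — area = 51.98 mm². So its area = 51.98 mm². Layer 12 (z = 3.6): the cone: at t=0.514 of its height the radius interpolates to r₁+(r₂−r₁)t = 4.471, giving a regular 6-gon of that circumradius (area = (6/2)·4.471²·sin(360°/6) = 51.95 mm²); the cylinder at (3, 0.5): section is a regular 6-gon, circumradius r=7 (area = (6/2)·7.000²·sin(360°/6) = 127.31 mm²); Keeping only the common overlap: the r=7 cylinder at (3, 0.5) partially overlaps the cone; clipping to the common part keeps 48.15 mm² — area = 48.15 mm². So its area = 48.15 mm². Layer 9 is larger (51.98 vs 48.15 mm²).

layer 9 (z = 2.7 mm)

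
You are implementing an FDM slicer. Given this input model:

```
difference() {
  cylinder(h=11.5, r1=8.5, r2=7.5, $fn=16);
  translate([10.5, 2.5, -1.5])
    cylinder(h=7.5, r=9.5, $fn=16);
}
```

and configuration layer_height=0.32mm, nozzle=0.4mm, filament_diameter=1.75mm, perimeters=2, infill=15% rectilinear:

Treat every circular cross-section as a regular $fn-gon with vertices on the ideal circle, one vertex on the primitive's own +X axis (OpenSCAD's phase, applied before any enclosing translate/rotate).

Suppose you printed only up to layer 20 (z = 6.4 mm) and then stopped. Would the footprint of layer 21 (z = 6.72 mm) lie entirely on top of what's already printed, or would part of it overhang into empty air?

Compare the two slices. At z = 6.4: the cone contributes a regular 16-gon of circumradius 7.943 (interpolated between r1=8.5 and r2=7.5 at t=0.557) (area = (16/2)·7.943²·sin(360°/16) = 193.18 mm²); the cylinder at (10.5, 2.5) does not reach this height (z outside [-1.5, 6]); Subtracting the remaining from the first: none of the subtracted shapes is present at this height, so the cone is unchanged — area = 193.18 mm². At z = 6.72: the cone contributes a regular 16-gon of circumradius 7.916 (interpolated between r1=8.5 and r2=7.5 at t=0.584) (area = (16/2)·7.916²·sin(360°/16) = 191.82 mm²); the cylinder at (10.5, 2.5) is not intersected at this z (z outside [-1.5, 6]); After the difference (first − rest): none of the subtracted shapes is present at this height, so the cone is unchanged — area = 191.82 mm². Checking containment: the cross-section at z = 6.72 is a subset of the cross-section at z = 6.4.

entirely on top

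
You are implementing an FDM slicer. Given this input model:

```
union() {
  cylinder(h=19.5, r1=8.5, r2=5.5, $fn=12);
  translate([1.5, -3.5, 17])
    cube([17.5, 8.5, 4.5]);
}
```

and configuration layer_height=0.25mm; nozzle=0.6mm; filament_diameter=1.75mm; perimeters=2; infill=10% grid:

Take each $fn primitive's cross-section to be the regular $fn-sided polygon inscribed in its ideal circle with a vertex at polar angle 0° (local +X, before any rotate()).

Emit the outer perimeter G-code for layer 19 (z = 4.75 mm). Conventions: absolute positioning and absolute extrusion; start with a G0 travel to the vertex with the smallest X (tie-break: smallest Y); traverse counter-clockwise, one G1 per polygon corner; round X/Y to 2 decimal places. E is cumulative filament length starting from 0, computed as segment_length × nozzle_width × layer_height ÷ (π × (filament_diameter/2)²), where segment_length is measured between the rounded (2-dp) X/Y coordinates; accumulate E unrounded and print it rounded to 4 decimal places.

At z = 4.75 mm: the cone contributes a regular 12-gon of circumradius 7.769 (interpolated between r1=8.5 and r2=5.5 at t=0.244); the cube at (1.5, -3.5) is not intersected at this z (z outside [17, 21.5]); Combining (union): only the cone is present, so the union is just that shape — 1 connected region. The outline is a single polygon with 12 vertices. Extrusion per mm of travel: 0.6 × 0.25 / (π × 0.875²) = 0.062363. Accumulating E over each segment gives final E = 3.0095.

G0 X-7.77 Y0.00 Z4.75
G1 X-6.73 Y-3.88 E0.2505
G1 X-3.88 Y-6.73 E0.5019
G1 X0.00 Y-7.77 E0.7524
G1 X3.88 Y-6.73 E1.0029
G1 X6.73 Y-3.88 E1.2542
G1 X7.77 Y0.00 E1.5047
G1 X6.73 Y3.88 E1.7553
G1 X3.88 Y6.73 E2.0066
G1 X0.00 Y7.77 E2.2571
G1 X-3.88 Y6.73 E2.5076
G1 X-6.73 Y3.88 E2.7590
G1 X-7.77 Y0.00 E3.0095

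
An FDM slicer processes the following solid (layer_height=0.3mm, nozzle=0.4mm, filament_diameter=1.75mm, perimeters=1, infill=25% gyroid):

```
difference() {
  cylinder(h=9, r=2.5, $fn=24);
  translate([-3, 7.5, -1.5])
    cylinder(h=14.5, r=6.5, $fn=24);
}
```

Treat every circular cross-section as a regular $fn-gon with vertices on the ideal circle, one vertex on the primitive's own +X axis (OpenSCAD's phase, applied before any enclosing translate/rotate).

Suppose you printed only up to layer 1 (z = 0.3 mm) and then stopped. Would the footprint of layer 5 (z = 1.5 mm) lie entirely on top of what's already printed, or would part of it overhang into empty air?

Compare the two slices. At z = 0.3: the r=2.5 cylinder contributes a regular 24-gon of circumradius 2.5 (area = (24/2)·2.500²·sin(360°/24) = 19.41 mm²); the cylinder at (-3, 7.5): section is a regular 24-gon, circumradius r=6.5 (area = (24/2)·6.500²·sin(360°/24) = 131.22 mm²); After the difference (first − rest): starting from the r=2.5 cylinder (19.41 mm²), the r=6.5 cylinder at (-3, 7.5) partially overlaps it — only the 1.99 mm² overlap (of its 131.22 mm²) is removed, clipping the outline — area = 17.42 mm². At z = 1.5: the r=2.5 cylinder contributes a regular 24-gon of circumradius 2.5 (area = (24/2)·2.500²·sin(360°/24) = 19.41 mm²); the cylinder at (-3, 7.5): section is a regular 24-gon, circumradius r=6.5 (area = (24/2)·6.500²·sin(360°/24) = 131.22 mm²); Subtracting the remaining from the first: starting from the r=2.5 cylinder (19.41 mm²), the r=6.5 cylinder at (-3, 7.5) partially overlaps it — only the 1.99 mm² overlap (of its 131.22 mm²) is removed, clipping the outline — area = 17.42 mm². Checking containment: the cross-section at z = 1.5 is a subset of the cross-section at z = 0.3.

entirely on top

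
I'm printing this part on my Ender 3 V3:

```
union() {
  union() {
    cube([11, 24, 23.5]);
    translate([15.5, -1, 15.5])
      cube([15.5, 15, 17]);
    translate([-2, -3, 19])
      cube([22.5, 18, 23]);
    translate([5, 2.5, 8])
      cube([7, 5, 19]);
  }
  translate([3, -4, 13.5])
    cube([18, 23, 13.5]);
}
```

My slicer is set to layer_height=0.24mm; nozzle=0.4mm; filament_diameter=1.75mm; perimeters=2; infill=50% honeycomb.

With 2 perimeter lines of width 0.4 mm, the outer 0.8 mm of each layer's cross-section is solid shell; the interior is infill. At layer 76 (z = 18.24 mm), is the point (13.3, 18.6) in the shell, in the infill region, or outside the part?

At z = 18.24 mm: the cube (footprint 11×24) is included at this height; the cube at (15.5, -1) (footprint 15.5×15) is included at this height; the cube at (-2, -3) is absent (z outside [19, 42]); the cube at (5, 2.5) is present — its section is the full 7×5 rectangle; Combining (union): the regions partially overlap (shared area 30.00 mm²), so overlapping operands fuse into one piece — 2 connected regions; the 18×23 cube at (3, -4) contributes its full rectangle; Taking the union: the regions partially overlap (shared area 239.50 mm²), so overlapping operands fuse into one piece — 1 connected region. Overall, the cross-section is a single solid region. The nearest boundary edge runs (11.00, 19.00)→(21.00, 19.00); distance from the point to it = 0.40 mm. The point is inside the cross-section, 0.40 mm from the nearest boundary — within the 0.8 mm shell band (2 × 0.4).

shell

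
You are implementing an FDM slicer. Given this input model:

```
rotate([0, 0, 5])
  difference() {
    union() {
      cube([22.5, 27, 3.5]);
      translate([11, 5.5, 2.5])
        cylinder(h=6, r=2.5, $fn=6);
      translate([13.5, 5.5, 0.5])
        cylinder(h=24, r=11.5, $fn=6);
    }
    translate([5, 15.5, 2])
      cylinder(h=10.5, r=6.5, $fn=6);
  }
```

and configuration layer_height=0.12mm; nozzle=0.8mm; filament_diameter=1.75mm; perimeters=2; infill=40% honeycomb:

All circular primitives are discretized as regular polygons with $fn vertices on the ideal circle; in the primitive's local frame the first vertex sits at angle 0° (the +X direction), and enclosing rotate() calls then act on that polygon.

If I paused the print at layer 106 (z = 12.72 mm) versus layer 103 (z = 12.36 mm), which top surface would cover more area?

Layer 106 (z = 12.72): the cube is not intersected at this z (z outside [0, 3.5]); the cylinder at (11, 5.5) does not reach this height (z outside [2.5, 8.5]); the cylinder at (13.5, 5.5): section is a regular 6-gon, circumradius r=11.5 (area = (6/2)·11.500²·sin(360°/6) = 343.60 mm²); Taking the union: only the r=11.5 cylinder at (13.5, 5.5) is present, so the union is just that shape — area = 343.60 mm²; the cylinder at (5, 15.5) does not reach this height (z outside [2, 12.5]); Subtracting the remaining from the first: none of the subtracted shapes is present at this height, so the result so far is unchanged — area = 343.60 mm²; (whole slice rotated 5° about Z — lengths, areas and connectivity unchanged). So its area = 343.60 mm². Layer 103 (z = 12.36): the cube is absent (z outside [0, 3.5]); the cylinder at (11, 5.5) does not reach this height (z outside [2.5, 8.5]); the r=11.5 cylinder at (13.5, 5.5) gives a regular 6-gon of circumradius 11.5 (constant along its height) (area = (6/2)·11.500²·sin(360°/6) = 343.60 mm²); Merging all regions: only the r=11.5 cylinder at (13.5, 5.5) is present, so the union is just that shape — area = 343.60 mm²; the cylinder at (5, 15.5): section is a regular 6-gon, circumradius r=6.5 (area = (6/2)·6.500²·sin(360°/6) = 109.77 mm²); After the difference (first − rest): starting from that combined region (343.60 mm²), the r=6.5 cylinder at (5, 15.5) partially overlaps it — only the 20.83 mm² overlap (of its 109.77 mm²) is removed, clipping the outline — area = 322.77 mm²; (rotated 5° about Z; rotation is an isometry so areas/perimeters/island counts are preserved). So its area = 322.77 mm². Layer 106 is larger (343.60 vs 322.77 mm²).

layer 106 (z = 12.72 mm)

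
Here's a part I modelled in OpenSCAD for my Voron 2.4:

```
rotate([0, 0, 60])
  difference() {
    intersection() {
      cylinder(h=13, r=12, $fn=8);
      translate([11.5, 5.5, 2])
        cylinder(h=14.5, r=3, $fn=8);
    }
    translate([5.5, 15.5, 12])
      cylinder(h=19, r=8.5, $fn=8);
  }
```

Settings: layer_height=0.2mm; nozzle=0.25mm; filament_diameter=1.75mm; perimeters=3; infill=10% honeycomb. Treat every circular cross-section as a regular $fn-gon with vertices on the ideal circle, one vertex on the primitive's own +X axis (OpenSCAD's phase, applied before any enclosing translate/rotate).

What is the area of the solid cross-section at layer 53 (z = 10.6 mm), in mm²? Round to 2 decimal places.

3.87 mm²

At z = 10.6 mm: the cylinder: section is a regular 8-gon, circumradius r=12 (area = (8/2)·12.000²·sin(360°/8) = 407.29 mm²); the cylinder at (11.5, 5.5): section is a regular 8-gon, circumradius r=3 (area = (8/2)·3.000²·sin(360°/8) = 25.46 mm²); Taking the intersection: the r=3 cylinder at (11.5, 5.5) partially overlaps the r=12 cylinder; clipping to the common part keeps 3.87 mm² — area = 3.87 mm²; the cylinder at (5.5, 15.5) is absent (z outside [12, 31]); Subtracting the remaining from the first: none of the subtracted shapes is present at this height, so that combined region is unchanged — area = 3.87 mm²; (rotated 60° about Z; rotation is an isometry so areas/perimeters/island counts are preserved). Overall, the cross-section is a single solid region. Net area = 3.87 mm².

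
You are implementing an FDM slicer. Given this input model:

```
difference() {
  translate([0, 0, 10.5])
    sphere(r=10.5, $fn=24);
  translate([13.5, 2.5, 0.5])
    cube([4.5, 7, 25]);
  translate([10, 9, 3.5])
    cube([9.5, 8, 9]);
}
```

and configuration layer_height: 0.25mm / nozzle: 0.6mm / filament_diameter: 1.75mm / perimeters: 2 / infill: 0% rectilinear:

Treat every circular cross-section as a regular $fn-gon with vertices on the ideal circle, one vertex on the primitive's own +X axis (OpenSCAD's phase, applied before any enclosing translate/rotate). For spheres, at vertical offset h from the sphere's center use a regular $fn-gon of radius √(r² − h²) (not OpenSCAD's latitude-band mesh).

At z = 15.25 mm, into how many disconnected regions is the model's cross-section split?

At z = 15.25 mm: the r=10.5 sphere slices to a regular 24-gon of circumradius 9.364 (√(r²−h²) with h=4.75 from center); the cube at (13.5, 2.5) (footprint 4.5×7) is included at this height; the cube at (10, 9) is not intersected at this z (z outside [3.5, 12.5]); After the difference (first − rest): starting from the r=10.5 sphere, the 4.5×7 cube at (13.5, 2.5) misses the remaining region (no effect) — 1 connected region. The result has 1 disconnected region.

1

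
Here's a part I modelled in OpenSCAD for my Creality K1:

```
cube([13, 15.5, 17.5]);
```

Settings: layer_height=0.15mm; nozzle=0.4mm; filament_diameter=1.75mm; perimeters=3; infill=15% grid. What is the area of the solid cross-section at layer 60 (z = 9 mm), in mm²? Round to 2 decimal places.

At z = 9 mm: the cube (footprint 13×15.5) is included at this height (area 201.50 mm²). Overall, the cross-section is a single solid region. Net area = 201.50 mm².

201.50 mm²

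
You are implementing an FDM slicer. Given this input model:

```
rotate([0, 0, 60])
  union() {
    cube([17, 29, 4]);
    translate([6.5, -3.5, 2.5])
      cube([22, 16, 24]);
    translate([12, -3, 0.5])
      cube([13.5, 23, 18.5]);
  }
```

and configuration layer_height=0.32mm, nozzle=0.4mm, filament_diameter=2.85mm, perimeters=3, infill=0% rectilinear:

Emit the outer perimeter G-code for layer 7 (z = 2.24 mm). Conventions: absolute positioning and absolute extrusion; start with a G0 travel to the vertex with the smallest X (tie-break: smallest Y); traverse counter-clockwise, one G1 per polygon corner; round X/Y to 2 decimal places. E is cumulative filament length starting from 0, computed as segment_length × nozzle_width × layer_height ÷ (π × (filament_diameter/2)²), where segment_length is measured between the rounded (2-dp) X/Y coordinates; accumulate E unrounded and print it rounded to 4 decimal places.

At z = 2.24 mm: the 17×29 cube contributes its full rectangle; the cube at (6.5, -3.5) is absent (z outside [2.5, 26.5]); the 13.5×23 cube at (12, -3) contributes its full rectangle; Merging all regions: the regions partially overlap (shared area 100.00 mm²), so overlapping operands fuse into one piece — 1 connected region; (rotated 60° about Z; rotation is an isometry so areas/perimeters/island counts are preserved). The outline is a single polygon with 8 vertices. Extrusion per mm of travel: 0.4 × 0.32 / (π × 1.425²) = 0.020065. Accumulating E over each segment gives final E = 2.3072.

G0 X-25.11 Y14.50 Z2.24
G1 X0.00 Y0.00 E0.5818
G1 X6.00 Y10.39 E0.8225
G1 X8.60 Y8.89 E0.8828
G1 X15.35 Y20.58 E1.1536
G1 X-4.57 Y32.08 E1.6151
G1 X-8.82 Y24.72 E1.7856
G1 X-16.61 Y29.22 E1.9661
G1 X-25.11 Y14.50 E2.3072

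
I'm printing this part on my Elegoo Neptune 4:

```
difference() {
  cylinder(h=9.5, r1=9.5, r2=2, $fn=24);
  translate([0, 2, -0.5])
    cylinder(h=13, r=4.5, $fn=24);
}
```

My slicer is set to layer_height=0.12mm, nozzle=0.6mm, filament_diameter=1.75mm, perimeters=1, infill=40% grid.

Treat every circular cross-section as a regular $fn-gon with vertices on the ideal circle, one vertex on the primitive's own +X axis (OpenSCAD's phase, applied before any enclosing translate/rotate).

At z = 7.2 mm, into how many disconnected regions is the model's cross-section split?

1

At z = 7.2 mm: the cone (r1=9.5→r2=2) has section circumradius 3.816 here — a regular 24-gon; the r=4.5 cylinder at (0, 2) contributes a regular 24-gon of circumradius 4.5; Subtracting the remaining from the first: starting from the cone, the r=4.5 cylinder at (0, 2) partially overlaps it — only the 36.69 mm² overlap (of its 62.89 mm²) is removed, clipping the outline — 1 connected region. The result has 1 disconnected region.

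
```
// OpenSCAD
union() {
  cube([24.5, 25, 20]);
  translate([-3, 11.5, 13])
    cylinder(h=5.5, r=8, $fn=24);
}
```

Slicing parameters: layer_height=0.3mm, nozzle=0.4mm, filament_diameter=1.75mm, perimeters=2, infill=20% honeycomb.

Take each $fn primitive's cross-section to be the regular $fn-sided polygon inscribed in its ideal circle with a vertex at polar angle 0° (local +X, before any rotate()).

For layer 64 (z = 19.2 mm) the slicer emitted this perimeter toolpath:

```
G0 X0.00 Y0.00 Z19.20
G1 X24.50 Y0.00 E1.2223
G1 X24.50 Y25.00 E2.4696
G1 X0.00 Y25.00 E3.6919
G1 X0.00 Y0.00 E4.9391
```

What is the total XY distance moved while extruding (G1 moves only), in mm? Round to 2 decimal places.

Sum the Euclidean lengths of each G1 segment: total = 99.00 mm.

99.00 mm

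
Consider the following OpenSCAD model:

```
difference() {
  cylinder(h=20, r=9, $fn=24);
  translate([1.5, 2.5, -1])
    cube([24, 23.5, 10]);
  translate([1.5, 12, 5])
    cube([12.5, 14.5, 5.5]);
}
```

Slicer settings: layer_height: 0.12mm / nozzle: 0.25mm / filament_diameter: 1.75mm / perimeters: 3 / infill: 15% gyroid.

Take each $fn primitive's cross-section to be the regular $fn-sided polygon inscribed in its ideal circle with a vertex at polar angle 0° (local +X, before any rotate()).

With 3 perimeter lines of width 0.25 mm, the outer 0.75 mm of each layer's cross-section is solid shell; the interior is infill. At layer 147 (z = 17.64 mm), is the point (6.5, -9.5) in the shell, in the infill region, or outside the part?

outside

At z = 17.64 mm: the r=9 cylinder contributes a regular 24-gon of circumradius 9; the cube at (1.5, 2.5) does not reach this height (z outside [-1, 9]); the cube at (1.5, 12) is not intersected at this z (z outside [5, 10.5]); Taking the first minus the rest: none of the subtracted shapes is present at this height, so the r=9 cylinder is unchanged — 1 connected region. Overall, the cross-section is a single solid region. The nearest boundary edge runs (4.50, -7.79)→(6.36, -6.36); distance from the point to it = 2.57 mm. The point is not inside any of the regions above, so it lies outside the cross-section (2.57 mm from the nearest boundary).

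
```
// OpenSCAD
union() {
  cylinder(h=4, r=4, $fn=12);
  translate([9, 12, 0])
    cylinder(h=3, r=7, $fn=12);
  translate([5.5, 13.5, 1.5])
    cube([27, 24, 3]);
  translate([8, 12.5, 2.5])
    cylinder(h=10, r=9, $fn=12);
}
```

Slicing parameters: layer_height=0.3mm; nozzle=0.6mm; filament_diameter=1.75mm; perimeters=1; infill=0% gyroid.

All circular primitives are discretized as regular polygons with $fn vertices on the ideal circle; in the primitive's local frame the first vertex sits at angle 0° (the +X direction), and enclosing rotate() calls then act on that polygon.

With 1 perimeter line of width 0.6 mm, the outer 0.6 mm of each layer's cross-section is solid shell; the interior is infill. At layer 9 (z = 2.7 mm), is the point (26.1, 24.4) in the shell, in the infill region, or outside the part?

At z = 2.7 mm: the cylinder: section is a regular 12-gon, circumradius r=4; the r=7 cylinder at (9, 12) gives a regular 12-gon of circumradius 7 (constant along its height); the 27×24 cube at (5.5, 13.5) contributes its full rectangle; the r=9 cylinder at (8, 12.5) gives a regular 12-gon of circumradius 9 (constant along its height); Taking the union: the regions partially overlap (shared area 218.05 mm²), so overlapping operands fuse into one piece — 2 connected regions. Overall, the cross-section has 2 separate islands. The nearest boundary edge runs (32.50, 37.50)→(32.50, 13.50); distance from the point to it = 6.40 mm. (Shell/infill is judged within the island containing the point — the largest one.) The point is inside the cross-section and 6.40 mm from the nearest boundary — more than the 0.6 mm shell width (1 × 0.6), so it's in the infill interior.

infill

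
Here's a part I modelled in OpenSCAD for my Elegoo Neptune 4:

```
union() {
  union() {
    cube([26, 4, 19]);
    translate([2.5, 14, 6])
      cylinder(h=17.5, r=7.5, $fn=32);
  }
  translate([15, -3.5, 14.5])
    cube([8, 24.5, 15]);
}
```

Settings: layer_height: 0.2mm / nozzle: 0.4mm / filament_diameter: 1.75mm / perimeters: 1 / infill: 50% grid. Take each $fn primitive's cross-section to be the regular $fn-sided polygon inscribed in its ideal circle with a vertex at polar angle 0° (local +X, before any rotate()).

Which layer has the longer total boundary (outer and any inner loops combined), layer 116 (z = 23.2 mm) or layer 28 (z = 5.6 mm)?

layer 116 (z = 23.2 mm)

Layer 116 (z = 23.2): the cube does not reach this height (z outside [0, 19]); the r=7.5 cylinder at (2.5, 14) gives a regular 32-gon of circumradius 7.5 (constant along its height) (perimeter = 2·32·7.500·sin(180°/32) = 47.05 mm); Combining (union): only the r=7.5 cylinder at (2.5, 14) is present, so the union is just that shape — boundary = 47.05 mm; the cube at (15, -3.5) (footprint 8×24.5) is included at this height (perimeter 65.00 mm); Merging all regions: the 2 present regions are separate (no shared area or edge), so areas and boundary lengths simply add and each stays a separate island — boundary = 112.05 mm. So its perimeter = 112.05 mm. Layer 28 (z = 5.6): the cube is present — its section is the full 26×4 rectangle (perimeter 60.00 mm); the cylinder at (2.5, 14) is absent (z outside [6, 23.5]); Combining (union): only the 26×4 cube is present, so the union is just that shape — boundary = 60.00 mm; the cube at (15, -3.5) is not intersected at this z (z outside [14.5, 29.5]); Merging all regions: only the result so far is present, so the union is just that shape — boundary = 60.00 mm. So its perimeter = 60.00 mm. Layer 116 is larger (112.05 vs 60.00 mm).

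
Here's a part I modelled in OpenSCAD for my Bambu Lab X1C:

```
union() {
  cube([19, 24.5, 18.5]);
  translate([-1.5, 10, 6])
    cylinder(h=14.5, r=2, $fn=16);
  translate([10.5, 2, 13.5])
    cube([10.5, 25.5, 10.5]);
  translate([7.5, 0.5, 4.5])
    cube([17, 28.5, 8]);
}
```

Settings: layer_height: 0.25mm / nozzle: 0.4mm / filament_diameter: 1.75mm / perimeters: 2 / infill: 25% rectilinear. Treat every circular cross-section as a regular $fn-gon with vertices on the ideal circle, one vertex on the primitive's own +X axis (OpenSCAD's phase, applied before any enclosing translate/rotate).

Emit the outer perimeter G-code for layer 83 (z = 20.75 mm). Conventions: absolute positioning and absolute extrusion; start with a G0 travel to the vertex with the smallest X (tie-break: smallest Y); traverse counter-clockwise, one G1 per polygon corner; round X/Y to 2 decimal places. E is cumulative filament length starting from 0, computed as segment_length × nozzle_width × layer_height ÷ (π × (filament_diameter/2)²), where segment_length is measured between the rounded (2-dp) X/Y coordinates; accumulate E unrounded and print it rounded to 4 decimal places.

At z = 20.75 mm: the cube is not intersected at this z (z outside [0, 18.5]); the cylinder at (-1.5, 10) is absent (z outside [6, 20.5]); the cube at (10.5, 2) (footprint 10.5×25.5) is included at this height; the cube at (7.5, 0.5) is not intersected at this z (z outside [4.5, 12.5]); Merging all regions: only the 10.5×25.5 cube at (10.5, 2) is present, so the union is just that shape — 1 connected region. The outline is a single polygon with 4 vertices. Extrusion per mm of travel: 0.4 × 0.25 / (π × 0.875²) = 0.041575. Accumulating E over each segment gives final E = 2.9934.

G0 X10.50 Y2.00 Z20.75
G1 X21.00 Y2.00 E0.4365
G1 X21.00 Y27.50 E1.4967
G1 X10.50 Y27.50 E1.9332
G1 X10.50 Y2.00 E2.9934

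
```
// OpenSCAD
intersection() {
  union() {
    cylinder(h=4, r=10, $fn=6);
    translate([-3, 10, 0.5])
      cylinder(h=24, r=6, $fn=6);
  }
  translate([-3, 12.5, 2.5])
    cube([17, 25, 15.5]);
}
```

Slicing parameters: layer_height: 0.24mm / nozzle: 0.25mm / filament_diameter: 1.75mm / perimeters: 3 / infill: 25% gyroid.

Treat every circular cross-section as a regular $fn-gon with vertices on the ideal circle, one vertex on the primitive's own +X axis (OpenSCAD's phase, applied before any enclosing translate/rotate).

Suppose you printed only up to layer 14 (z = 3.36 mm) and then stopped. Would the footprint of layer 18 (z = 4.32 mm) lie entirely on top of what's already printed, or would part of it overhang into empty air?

entirely on top

Compare the two slices. At z = 3.36: the r=10 cylinder contributes a regular 6-gon of circumradius 10 (area = (6/2)·10.000²·sin(360°/6) = 259.81 mm²); the cylinder at (-3, 10): section is a regular 6-gon, circumradius r=6 (area = (6/2)·6.000²·sin(360°/6) = 93.53 mm²); Combining (union): the regions partially overlap — summed areas 353.34 mm² minus the doubly-counted overlap 27.22 mm² gives 326.12 mm² — area = 326.12 mm²; the cube at (-3, 12.5) (footprint 17×25) is included at this height (area 425.00 mm²); Keeping only the common overlap: the 17×25 cube at (-3, 12.5) partially overlaps that combined region; clipping to the common part keeps 10.19 mm² — area = 10.19 mm². At z = 4.32: the cylinder does not reach this height (z outside [0, 4]); the r=6 cylinder at (-3, 10) gives a regular 6-gon of circumradius 6 (constant along its height) (area = (6/2)·6.000²·sin(360°/6) = 93.53 mm²); Taking the union: only the r=6 cylinder at (-3, 10) is present, so the union is just that shape — area = 93.53 mm²; the cube at (-3, 12.5) (footprint 17×25) is included at this height (area 425.00 mm²); Keeping only the common overlap: the 17×25 cube at (-3, 12.5) partially overlaps that combined region; clipping to the common part keeps 10.19 mm² — area = 10.19 mm². Checking containment: the cross-section at z = 4.32 is a subset of the cross-section at z = 3.36.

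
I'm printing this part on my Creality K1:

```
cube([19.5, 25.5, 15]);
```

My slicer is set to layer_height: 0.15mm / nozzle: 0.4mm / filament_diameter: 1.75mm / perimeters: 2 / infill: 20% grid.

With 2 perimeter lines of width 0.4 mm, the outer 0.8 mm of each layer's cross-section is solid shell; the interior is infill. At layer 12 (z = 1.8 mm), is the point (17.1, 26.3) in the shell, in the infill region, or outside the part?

At z = 1.8 mm: the cube (footprint 19.5×25.5) is included at this height. Overall, the cross-section is a single solid region. The nearest boundary edge runs (19.50, 25.50)→(0.00, 25.50); distance from the point to it = 0.80 mm. The point is not inside any of the regions above, so it lies outside the cross-section (0.80 mm from the nearest boundary).

outside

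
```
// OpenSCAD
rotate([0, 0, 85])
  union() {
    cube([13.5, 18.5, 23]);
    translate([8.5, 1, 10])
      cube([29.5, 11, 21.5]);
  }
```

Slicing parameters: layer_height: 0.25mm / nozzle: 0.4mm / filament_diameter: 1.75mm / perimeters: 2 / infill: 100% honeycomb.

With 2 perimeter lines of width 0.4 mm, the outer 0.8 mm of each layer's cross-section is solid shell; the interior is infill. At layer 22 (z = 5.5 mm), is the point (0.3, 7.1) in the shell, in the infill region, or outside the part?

shell

At z = 5.5 mm: the cube (footprint 13.5×18.5) is included at this height; the cube at (8.5, 1) is not intersected at this z (z outside [10, 31.5]); Merging all regions: only the 13.5×18.5 cube is present, so the union is just that shape — 1 connected region; (rotated 85° about Z; rotation is an isometry so areas/perimeters/island counts are preserved). Overall, the cross-section is a single solid region. Undo the 85° rotation: the query point maps to (7.099, 0.320) in the un-rotated model frame. The nearest boundary edge runs (0.00, 0.00)→(13.50, 0.00); distance from the point to it = 0.32 mm. The point is inside the cross-section, 0.32 mm from the nearest boundary — within the 0.8 mm shell band (2 × 0.4).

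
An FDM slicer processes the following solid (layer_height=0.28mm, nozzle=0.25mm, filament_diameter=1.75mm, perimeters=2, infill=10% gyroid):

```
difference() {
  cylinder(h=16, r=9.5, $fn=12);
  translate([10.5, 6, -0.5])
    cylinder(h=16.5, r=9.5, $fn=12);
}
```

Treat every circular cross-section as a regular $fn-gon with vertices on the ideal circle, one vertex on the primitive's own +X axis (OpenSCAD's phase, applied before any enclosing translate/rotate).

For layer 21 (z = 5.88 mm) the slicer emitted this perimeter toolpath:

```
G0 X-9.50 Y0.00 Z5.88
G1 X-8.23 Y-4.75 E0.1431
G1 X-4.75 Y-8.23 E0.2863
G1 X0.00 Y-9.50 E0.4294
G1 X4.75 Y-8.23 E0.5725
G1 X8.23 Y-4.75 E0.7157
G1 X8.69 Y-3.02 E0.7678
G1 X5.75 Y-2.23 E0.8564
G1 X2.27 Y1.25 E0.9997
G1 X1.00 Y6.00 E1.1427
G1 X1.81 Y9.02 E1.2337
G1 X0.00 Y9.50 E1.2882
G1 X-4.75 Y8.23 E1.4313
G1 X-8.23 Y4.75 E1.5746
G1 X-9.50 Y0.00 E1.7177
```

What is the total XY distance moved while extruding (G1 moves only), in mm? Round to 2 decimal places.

Sum the Euclidean lengths of each G1 segment: total = 59.02 mm.

59.02 mm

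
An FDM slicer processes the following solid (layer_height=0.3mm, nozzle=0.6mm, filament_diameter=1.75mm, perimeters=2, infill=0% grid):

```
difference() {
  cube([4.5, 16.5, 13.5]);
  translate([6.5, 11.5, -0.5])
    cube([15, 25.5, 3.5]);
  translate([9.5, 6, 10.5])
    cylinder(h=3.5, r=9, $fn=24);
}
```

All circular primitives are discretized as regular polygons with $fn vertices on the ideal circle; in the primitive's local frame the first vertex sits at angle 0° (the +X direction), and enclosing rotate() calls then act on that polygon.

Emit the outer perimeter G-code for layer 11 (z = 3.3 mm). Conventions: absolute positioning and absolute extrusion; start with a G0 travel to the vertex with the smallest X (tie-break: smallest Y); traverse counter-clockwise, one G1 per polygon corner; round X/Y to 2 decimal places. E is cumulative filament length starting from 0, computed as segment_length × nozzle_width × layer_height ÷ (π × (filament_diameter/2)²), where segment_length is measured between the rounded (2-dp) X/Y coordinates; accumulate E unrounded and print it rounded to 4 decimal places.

At z = 3.3 mm: the 4.5×16.5 cube contributes its full rectangle; the cube at (6.5, 11.5) is absent (z outside [-0.5, 3]); the cylinder at (9.5, 6) does not reach this height (z outside [10.5, 14]); After the difference (first − rest): none of the subtracted shapes is present at this height, so the 4.5×16.5 cube is unchanged — 1 connected region. The outline is a single polygon with 4 vertices. Extrusion per mm of travel: 0.6 × 0.3 / (π × 0.875²) = 0.074835. Accumulating E over each segment gives final E = 3.1431.

G0 X0.00 Y0.00 Z3.30
G1 X4.50 Y0.00 E0.3368
G1 X4.50 Y16.50 E1.5715
G1 X0.00 Y16.50 E1.9083
G1 X0.00 Y0.00 E3.1431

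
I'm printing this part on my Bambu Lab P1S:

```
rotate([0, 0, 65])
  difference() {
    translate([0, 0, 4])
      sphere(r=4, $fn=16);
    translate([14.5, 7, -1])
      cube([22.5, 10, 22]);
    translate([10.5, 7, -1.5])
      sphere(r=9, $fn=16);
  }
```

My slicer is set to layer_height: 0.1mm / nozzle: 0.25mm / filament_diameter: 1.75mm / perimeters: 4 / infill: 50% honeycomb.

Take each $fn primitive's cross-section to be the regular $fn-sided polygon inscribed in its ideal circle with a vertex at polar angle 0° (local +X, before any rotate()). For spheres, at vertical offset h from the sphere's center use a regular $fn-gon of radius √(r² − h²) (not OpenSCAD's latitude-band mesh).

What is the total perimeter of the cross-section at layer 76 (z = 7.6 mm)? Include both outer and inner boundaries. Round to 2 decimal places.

At z = 7.6 mm: the r=4 sphere slices to a regular 16-gon of circumradius 1.744 (√(r²−h²) with h=3.6 from center) (perimeter = 2·16·1.744·sin(180°/16) = 10.88 mm); the 22.5×10 cube at (14.5, 7) contributes its full rectangle (perimeter 65.00 mm); the sphere at (10.5, 7) does not reach this height (|z−center|=9.100 > r=9); After the difference (first − rest): starting from the r=4 sphere, the 22.5×10 cube at (14.5, 7) misses the remaining region (no effect) — boundary = 10.88 mm; (whole slice rotated 65° about Z — lengths, areas and connectivity unchanged). Overall, the cross-section is a single solid region. Total boundary length (outer) = 10.88 mm.

10.88 mm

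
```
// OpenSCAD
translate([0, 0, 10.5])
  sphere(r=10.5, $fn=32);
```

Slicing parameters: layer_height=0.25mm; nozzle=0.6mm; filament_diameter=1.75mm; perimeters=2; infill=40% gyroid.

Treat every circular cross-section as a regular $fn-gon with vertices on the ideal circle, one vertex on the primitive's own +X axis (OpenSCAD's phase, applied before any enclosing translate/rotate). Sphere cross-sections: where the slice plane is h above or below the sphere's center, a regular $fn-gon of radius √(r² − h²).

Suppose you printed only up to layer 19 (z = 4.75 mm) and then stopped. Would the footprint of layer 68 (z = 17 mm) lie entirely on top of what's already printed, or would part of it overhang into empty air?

entirely on top

Compare the two slices. At z = 4.75: the r=10.5 sphere contributes a regular 32-gon of circumradius √(10.5²−5.75²) = 8.786 (area = (32/2)·8.786²·sin(360°/32) = 240.94 mm²). At z = 17: the r=10.5 sphere slices to a regular 32-gon of circumradius 8.246 (√(r²−h²) with h=6.5 from center) (area = (32/2)·8.246²·sin(360°/32) = 212.26 mm²). Checking containment: the cross-section at z = 17 is a subset of the cross-section at z = 4.75.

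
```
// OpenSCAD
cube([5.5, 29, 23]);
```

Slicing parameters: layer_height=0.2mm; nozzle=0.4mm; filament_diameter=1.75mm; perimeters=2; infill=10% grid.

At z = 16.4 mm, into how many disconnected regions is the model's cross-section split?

At z = 16.4 mm: the cube (footprint 5.5×29) is included at this height. The result has 1 disconnected region.

1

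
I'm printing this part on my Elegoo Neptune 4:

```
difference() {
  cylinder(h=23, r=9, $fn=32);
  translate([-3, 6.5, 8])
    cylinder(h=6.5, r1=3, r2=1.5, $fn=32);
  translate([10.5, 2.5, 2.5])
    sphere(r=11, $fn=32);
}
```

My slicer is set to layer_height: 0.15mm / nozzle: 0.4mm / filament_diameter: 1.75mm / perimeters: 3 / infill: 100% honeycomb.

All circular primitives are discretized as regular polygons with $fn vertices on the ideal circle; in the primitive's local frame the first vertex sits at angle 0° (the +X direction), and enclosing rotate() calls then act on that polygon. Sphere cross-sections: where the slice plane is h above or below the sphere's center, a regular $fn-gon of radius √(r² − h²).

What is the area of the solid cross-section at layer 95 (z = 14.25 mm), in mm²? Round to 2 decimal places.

245.26 mm²

At z = 14.25 mm: the r=9 cylinder gives a regular 32-gon of circumradius 9 (constant along its height) (area = (32/2)·9.000²·sin(360°/32) = 252.84 mm²); the cone at (-3, 6.5): at t=0.962 of its height the radius interpolates to r₁+(r₂−r₁)t = 1.558, giving a regular 32-gon of that circumradius (area = (32/2)·1.558²·sin(360°/32) = 7.57 mm²); the sphere at (10.5, 2.5) is absent (|z−center|=11.750 > r=11); Taking the first minus the rest: starting from the r=9 cylinder (252.84 mm²), the cone at (-3, 6.5) lies wholly inside it (removes its full 7.57 mm² and its 9.77 mm outline becomes a hole wall) — area = 245.26 mm². Overall, the cross-section is one region with 1 hole. Net area = 245.26 mm².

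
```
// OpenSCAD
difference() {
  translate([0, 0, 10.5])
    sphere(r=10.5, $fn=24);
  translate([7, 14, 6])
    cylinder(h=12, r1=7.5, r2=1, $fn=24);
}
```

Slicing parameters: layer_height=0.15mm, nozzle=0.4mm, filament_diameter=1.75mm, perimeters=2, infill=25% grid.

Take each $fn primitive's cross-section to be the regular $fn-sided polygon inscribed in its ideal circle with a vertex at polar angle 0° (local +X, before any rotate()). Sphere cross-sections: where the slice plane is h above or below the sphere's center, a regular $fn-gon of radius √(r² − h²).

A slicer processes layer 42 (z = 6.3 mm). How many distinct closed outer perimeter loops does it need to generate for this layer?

1

At z = 6.3 mm: the sphere: section is a regular 24-gon, circumradius = √(r²−h²) = √(10.5²−4.2²) = 9.623; the cone at (7, 14) contributes a regular 24-gon of circumradius 7.338 (interpolated between r1=7.5 and r2=1 at t=0.025); After the difference (first − rest): starting from the r=10.5 sphere, the cone at (7, 14) partially overlaps it — only the 5.06 mm² overlap (of its 167.21 mm²) is removed, clipping the outline — 1 connected region. The result has 1 disconnected region.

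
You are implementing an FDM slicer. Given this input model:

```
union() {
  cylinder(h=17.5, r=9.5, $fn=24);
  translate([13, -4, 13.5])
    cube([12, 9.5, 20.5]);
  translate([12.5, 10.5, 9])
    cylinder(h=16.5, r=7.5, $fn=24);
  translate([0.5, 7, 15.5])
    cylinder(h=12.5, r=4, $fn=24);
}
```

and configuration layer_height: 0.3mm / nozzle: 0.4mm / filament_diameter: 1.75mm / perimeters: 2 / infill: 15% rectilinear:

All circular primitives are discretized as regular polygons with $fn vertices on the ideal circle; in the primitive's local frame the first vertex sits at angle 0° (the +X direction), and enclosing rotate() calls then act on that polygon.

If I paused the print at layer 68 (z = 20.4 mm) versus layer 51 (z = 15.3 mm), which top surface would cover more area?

Layer 68 (z = 20.4): the cylinder is absent (z outside [0, 17.5]); the cube at (13, -4) (footprint 12×9.5) is included at this height (area 114.00 mm²); the r=7.5 cylinder at (12.5, 10.5) contributes a regular 24-gon of circumradius 7.5 (area = (24/2)·7.500²·sin(360°/24) = 174.70 mm²); the r=4 cylinder at (0.5, 7) contributes a regular 24-gon of circumradius 4 (area = (24/2)·4.000²·sin(360°/24) = 49.69 mm²); Taking the union: the regions partially overlap — summed areas 338.40 mm² minus the doubly-counted overlap 8.19 mm² gives 330.21 mm² — area = 330.21 mm². So its area = 330.21 mm². Layer 51 (z = 15.3): the r=9.5 cylinder gives a regular 24-gon of circumradius 9.5 (constant along its height) (area = (24/2)·9.500²·sin(360°/24) = 280.30 mm²); the cube at (13, -4) is present — its section is the full 12×9.5 rectangle (area 114.00 mm²); the r=7.5 cylinder at (12.5, 10.5) contributes a regular 24-gon of circumradius 7.5 (area = (24/2)·7.500²·sin(360°/24) = 174.70 mm²); the cylinder at (0.5, 7) does not reach this height (z outside [15.5, 28]); Combining (union): the regions partially overlap — summed areas 569.00 mm² minus the doubly-counted overlap 9.87 mm² gives 559.13 mm² — area = 559.13 mm². So its area = 559.13 mm². Layer 51 is larger (559.13 vs 330.21 mm²).

layer 51 (z = 15.3 mm)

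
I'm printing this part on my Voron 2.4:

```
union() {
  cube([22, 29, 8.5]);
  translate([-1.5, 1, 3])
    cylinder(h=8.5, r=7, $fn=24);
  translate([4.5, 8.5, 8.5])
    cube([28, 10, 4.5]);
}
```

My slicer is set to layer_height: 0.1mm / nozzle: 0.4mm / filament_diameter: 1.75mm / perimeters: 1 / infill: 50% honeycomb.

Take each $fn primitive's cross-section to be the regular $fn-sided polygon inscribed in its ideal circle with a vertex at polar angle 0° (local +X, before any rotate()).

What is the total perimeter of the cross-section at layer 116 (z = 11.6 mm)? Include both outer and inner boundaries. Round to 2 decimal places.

At z = 11.6 mm: the cube is absent (z outside [0, 8.5]); the cylinder at (-1.5, 1) is absent (z outside [3, 11.5]); the cube at (4.5, 8.5) (footprint 28×10) is included at this height (perimeter 76.00 mm); Taking the union: only the 28×10 cube at (4.5, 8.5) is present, so the union is just that shape — boundary = 76.00 mm. Overall, the cross-section is a single solid region. Total boundary length (outer) = 76.00 mm.

76.00 mm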